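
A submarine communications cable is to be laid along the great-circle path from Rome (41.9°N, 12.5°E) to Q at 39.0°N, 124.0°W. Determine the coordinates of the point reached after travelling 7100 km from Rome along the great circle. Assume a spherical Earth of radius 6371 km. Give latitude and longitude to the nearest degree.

≈ 59°N, 98°W

Write both endpoints as unit vectors p₁, p₂ with components (cos φ cos λ, cos φ sin λ, sin φ).
The central angle between the endpoints is δ = arccos(p₁·p₂) ≈ 1.570 rad (90.0°). The total great-circle distance is δ·R ≈ 1.570 × 6371 ≈ 10003 km, so the target fraction is f = 7100/10003 ≈ 0.710.
Interpolate at f ≈ 0.710 with slerp weights a = sin((1−f)δ)/sin δ ≈ 0.440, b = sin(fδ)/sin δ ≈ 0.898.
p = a·p₁ + b·p₂ ≈ (-0.070, -0.507, 0.859); φ = arcsin(p_z) ≈ 59.18°, λ = atan2(p_y, p_x) ≈ -97.89°.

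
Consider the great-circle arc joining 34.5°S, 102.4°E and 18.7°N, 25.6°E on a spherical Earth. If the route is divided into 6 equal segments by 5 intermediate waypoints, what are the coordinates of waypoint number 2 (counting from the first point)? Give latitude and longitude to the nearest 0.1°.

≈ 19.3°S, 73.1°E

The haversine formula gives a central angle δ ≈ 1.574 rad (90.2°) between the endpoints.
Interpolate at f = 2/6 with slerp weights a = sin((1−f)δ)/sin δ ≈ 0.867, b = sin(fδ)/sin δ ≈ 0.501.
p = a·p₁ + b·p₂ ≈ (0.274, 0.903, -0.331); φ = arcsin(p_z) ≈ -19.30°, λ = atan2(p_y, p_x) ≈ 73.09°.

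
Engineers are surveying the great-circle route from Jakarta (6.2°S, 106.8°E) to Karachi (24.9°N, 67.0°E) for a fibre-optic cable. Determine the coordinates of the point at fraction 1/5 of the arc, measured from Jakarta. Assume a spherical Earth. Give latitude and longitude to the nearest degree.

Write both endpoints as unit vectors p₁, p₂ with components (cos φ cos λ, cos φ sin λ, sin φ).
The central angle between the endpoints is δ = arccos(p₁·p₂) ≈ 0.867 rad (49.7°).
Interpolate at f = 1/5 with slerp weights a = sin((1−f)δ)/sin δ ≈ 0.839, b = sin(fδ)/sin δ ≈ 0.226.
p = a·p₁ + b·p₂ ≈ (-0.161, 0.987, 0.005); φ = arcsin(p_z) ≈ 0.27°, λ = atan2(p_y, p_x) ≈ 99.25°.

≈ 0°N, 99°E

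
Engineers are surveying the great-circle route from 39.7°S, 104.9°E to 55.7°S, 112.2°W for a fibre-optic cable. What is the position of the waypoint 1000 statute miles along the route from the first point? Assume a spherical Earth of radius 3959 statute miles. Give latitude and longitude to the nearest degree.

≈ 53°S, 113°E

Write both endpoints as unit vectors p₁, p₂ with components (cos φ cos λ, cos φ sin λ, sin φ).
The central angle between the endpoints is δ = arccos(p₁·p₂) ≈ 1.388 rad (79.5°). The total great-circle distance is δ·R ≈ 1.388 × 3959 ≈ 5495 mi, so the target fraction is f = 1000/5495 ≈ 0.182.
Interpolate at f ≈ 0.182 with slerp weights a = sin((1−f)δ)/sin δ ≈ 0.922, b = sin(fδ)/sin δ ≈ 0.254.
p = a·p₁ + b·p₂ ≈ (-0.237, 0.553, -0.799); φ = arcsin(p_z) ≈ -53.03°, λ = atan2(p_y, p_x) ≈ 113.16°.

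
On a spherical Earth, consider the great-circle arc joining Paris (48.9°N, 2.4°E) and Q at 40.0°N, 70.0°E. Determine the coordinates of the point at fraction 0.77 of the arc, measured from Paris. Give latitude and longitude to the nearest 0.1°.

Write both endpoints as unit vectors p₁, p₂ with components (cos φ cos λ, cos φ sin λ, sin φ).
The central angle between the endpoints is δ = arccos(p₁·p₂) ≈ 0.828 rad (47.4°).
Interpolate at f = 0.77 with slerp weights a = sin((1−f)δ)/sin δ ≈ 0.257, b = sin(fδ)/sin δ ≈ 0.808.
p = a·p₁ + b·p₂ ≈ (0.381, 0.589, 0.713); φ = arcsin(p_z) ≈ 45.49°, λ = atan2(p_y, p_x) ≈ 57.13°.

≈ 45.5°N, 57.1°E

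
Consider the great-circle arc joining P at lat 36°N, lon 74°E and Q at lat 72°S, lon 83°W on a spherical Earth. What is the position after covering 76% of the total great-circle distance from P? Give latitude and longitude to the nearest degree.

Convert each endpoint to a unit vector on the sphere (x = cos φ cos λ, y = cos φ sin λ, z = sin φ).
The central angle between the endpoints is δ = arccos(p₁·p₂) ≈ 2.480 rad (142.1°).
Interpolate at f = 0.76 with slerp weights a = sin((1−f)δ)/sin δ ≈ 0.913, b = sin(fδ)/sin δ ≈ 1.548.
p = a·p₁ + b·p₂ ≈ (0.262, 0.235, -0.936); φ = arcsin(p_z) ≈ -69.40°, λ = atan2(p_y, p_x) ≈ 41.91°.

≈ lat 69°S, lon 42°E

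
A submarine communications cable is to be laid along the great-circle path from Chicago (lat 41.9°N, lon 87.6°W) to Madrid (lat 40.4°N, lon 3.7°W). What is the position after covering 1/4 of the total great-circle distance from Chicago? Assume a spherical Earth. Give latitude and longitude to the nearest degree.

Write both endpoints as unit vectors p₁, p₂ with components (cos φ cos λ, cos φ sin λ, sin φ).
The central angle between the endpoints is δ = arccos(p₁·p₂) ≈ 1.055 rad (60.5°).
Interpolate at f = 1/4 with slerp weights a = sin((1−f)δ)/sin δ ≈ 0.818, b = sin(fδ)/sin δ ≈ 0.300.
p = a·p₁ + b·p₂ ≈ (0.253, -0.623, 0.740); φ = arcsin(p_z) ≈ 47.76°, λ = atan2(p_y, p_x) ≈ -67.87°.

≈ lat 48°N, lon 68°W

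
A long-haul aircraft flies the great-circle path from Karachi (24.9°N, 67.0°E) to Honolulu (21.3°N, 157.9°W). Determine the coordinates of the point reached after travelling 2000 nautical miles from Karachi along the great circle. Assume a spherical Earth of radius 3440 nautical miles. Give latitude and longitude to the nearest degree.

≈ 44°N, 101°E

Convert each endpoint to a unit vector on the sphere (x = cos φ cos λ, y = cos φ sin λ, z = sin φ).
The central angle between the endpoints is δ = arccos(p₁·p₂) ≈ 2.033 rad (116.5°). The total great-circle distance is δ·R ≈ 2.033 × 3440 ≈ 6993 nmi, so the target fraction is f = 2000/6993 ≈ 0.286.
Interpolate at f ≈ 0.286 with slerp weights a = sin((1−f)δ)/sin δ ≈ 1.109, b = sin(fδ)/sin δ ≈ 0.613.
p = a·p₁ + b·p₂ ≈ (-0.137, 0.711, 0.690); φ = arcsin(p_z) ≈ 43.62°, λ = atan2(p_y, p_x) ≈ 100.87°.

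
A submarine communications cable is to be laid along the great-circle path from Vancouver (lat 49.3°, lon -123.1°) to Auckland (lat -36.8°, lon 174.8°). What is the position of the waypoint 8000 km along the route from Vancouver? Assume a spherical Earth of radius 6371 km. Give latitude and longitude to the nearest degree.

≈ lat -11°, lon -168°

Convert each endpoint to a unit vector on the sphere (x = cos φ cos λ, y = cos φ sin λ, z = sin φ).
The central angle between the endpoints is δ = arccos(p₁·p₂) ≈ 1.782 rad (102.1°). The total great-circle distance is δ·R ≈ 1.782 × 6371 ≈ 11354 km, so the target fraction is f = 8000/11354 ≈ 0.705.
Interpolate at f ≈ 0.705 with slerp weights a = sin((1−f)δ)/sin δ ≈ 0.514, b = sin(fδ)/sin δ ≈ 0.972.
p = a·p₁ + b·p₂ ≈ (-0.958, -0.210, -0.193); φ = arcsin(p_z) ≈ -11.12°, λ = atan2(p_y, p_x) ≈ -167.63°.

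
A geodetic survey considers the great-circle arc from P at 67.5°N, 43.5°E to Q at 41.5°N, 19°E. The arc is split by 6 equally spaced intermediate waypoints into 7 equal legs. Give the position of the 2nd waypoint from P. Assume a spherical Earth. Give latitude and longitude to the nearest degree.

≈ 61°N, 33°E

Convert each endpoint to a unit vector on the sphere (x = cos φ cos λ, y = cos φ sin λ, z = sin φ).
The central angle between the endpoints is δ = arccos(p₁·p₂) ≈ 0.510 rad (29.2°).
Interpolate at f = 2/7 with slerp weights a = sin((1−f)δ)/sin δ ≈ 0.730, b = sin(fδ)/sin δ ≈ 0.297.
p = a·p₁ + b·p₂ ≈ (0.413, 0.265, 0.871); φ = arcsin(p_z) ≈ 60.61°, λ = atan2(p_y, p_x) ≈ 32.65°.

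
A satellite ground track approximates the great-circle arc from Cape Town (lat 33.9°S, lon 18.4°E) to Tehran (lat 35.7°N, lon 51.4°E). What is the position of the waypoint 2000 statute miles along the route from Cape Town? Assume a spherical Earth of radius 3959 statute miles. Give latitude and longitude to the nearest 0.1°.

From cos δ = sin φ₁ sin φ₂ + cos φ₁ cos φ₂ cos Δλ, the central angle is δ ≈ 1.329 rad (76.1°). The total great-circle distance is δ·R ≈ 1.329 × 3959 ≈ 5260 mi, so the target fraction is f = 2000/5260 ≈ 0.380.
Interpolate at f ≈ 0.380 with slerp weights a = sin((1−f)δ)/sin δ ≈ 0.756, b = sin(fδ)/sin δ ≈ 0.499.
p = a·p₁ + b·p₂ ≈ (0.848, 0.514, -0.130); φ = arcsin(p_z) ≈ -7.50°, λ = atan2(p_y, p_x) ≈ 31.25°.

≈ lat 7.5°S, lon 31.2°E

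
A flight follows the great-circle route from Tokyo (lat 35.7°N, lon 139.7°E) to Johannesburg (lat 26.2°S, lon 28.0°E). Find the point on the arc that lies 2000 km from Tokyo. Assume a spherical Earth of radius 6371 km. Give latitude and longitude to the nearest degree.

≈ lat 30°N, lon 119°E

Convert each endpoint to a unit vector on the sphere (x = cos φ cos λ, y = cos φ sin λ, z = sin φ).
The central angle between the endpoints is δ = arccos(p₁·p₂) ≈ 2.126 rad (121.8°). The total great-circle distance is δ·R ≈ 2.126 × 6371 ≈ 13544 km, so the target fraction is f = 2000/13544 ≈ 0.148.
Interpolate at f ≈ 0.148 with slerp weights a = sin((1−f)δ)/sin δ ≈ 1.143, b = sin(fδ)/sin δ ≈ 0.363.
p = a·p₁ + b·p₂ ≈ (-0.420, 0.753, 0.506); φ = arcsin(p_z) ≈ 30.42°, λ = atan2(p_y, p_x) ≈ 119.13°.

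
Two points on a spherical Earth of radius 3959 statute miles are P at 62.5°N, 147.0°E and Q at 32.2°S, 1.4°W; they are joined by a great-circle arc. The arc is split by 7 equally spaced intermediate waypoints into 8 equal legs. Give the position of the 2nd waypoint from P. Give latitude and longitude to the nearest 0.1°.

≈ 63.9°N, 60.7°E

Write both endpoints as unit vectors p₁, p₂ with components (cos φ cos λ, cos φ sin λ, sin φ).
The central angle between the endpoints is δ = arccos(p₁·p₂) ≈ 2.507 rad (143.7°).
Interpolate at f = 2/8 with slerp weights a = sin((1−f)δ)/sin δ ≈ 1.607, b = sin(fδ)/sin δ ≈ 0.990.
p = a·p₁ + b·p₂ ≈ (0.215, 0.384, 0.898); φ = arcsin(p_z) ≈ 63.91°, λ = atan2(p_y, p_x) ≈ 60.75°.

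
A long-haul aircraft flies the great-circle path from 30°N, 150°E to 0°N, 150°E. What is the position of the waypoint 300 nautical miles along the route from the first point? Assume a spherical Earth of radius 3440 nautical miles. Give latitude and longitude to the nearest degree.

≈ 25°N, 150°E

The haversine formula gives a central angle δ ≈ 0.524 rad (30.0°) between the endpoints. The total great-circle distance is δ·R ≈ 0.524 × 3440 ≈ 1801 nmi, so the target fraction is f = 300/1801 ≈ 0.167.
Interpolate at f ≈ 0.167 with slerp weights a = sin((1−f)δ)/sin δ ≈ 0.845, b = sin(fδ)/sin δ ≈ 0.174.
p = a·p₁ + b·p₂ ≈ (-0.785, 0.453, 0.423); φ = arcsin(p_z) ≈ 25.00°, λ = atan2(p_y, p_x) ≈ 150.00°.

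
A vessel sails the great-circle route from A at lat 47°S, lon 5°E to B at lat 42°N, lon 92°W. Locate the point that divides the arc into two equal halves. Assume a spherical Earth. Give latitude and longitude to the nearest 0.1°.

≈ lat 3.8°S, lon 46.3°W

The haversine formula gives a central angle δ ≈ 2.155 rad (123.4°) between the endpoints.
Interpolate at f = 1/2 with slerp weights a = sin((1−f)δ)/sin δ ≈ 1.055, b = sin(fδ)/sin δ ≈ 1.055.
p = a·p₁ + b·p₂ ≈ (0.690, -0.721, -0.066); φ = arcsin(p_z) ≈ -3.77°, λ = atan2(p_y, p_x) ≈ -46.28°.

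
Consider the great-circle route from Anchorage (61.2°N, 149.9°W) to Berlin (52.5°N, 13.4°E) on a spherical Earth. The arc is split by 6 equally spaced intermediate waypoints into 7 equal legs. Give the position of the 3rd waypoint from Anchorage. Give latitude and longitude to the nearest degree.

The haversine formula gives a central angle δ ≈ 1.144 rad (65.5°) between the endpoints.
Interpolate at f = 3/7 with slerp weights a = sin((1−f)δ)/sin δ ≈ 0.668, b = sin(fδ)/sin δ ≈ 0.517.
p = a·p₁ + b·p₂ ≈ (0.028, -0.088, 0.996); φ = arcsin(p_z) ≈ 84.68°, λ = atan2(p_y, p_x) ≈ -72.50°.

≈ 85°N, 73°W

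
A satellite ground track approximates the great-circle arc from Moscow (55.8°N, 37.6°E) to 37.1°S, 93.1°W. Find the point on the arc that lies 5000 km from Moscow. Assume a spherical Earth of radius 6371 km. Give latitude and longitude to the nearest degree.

≈ 40°N, 28°W

The haversine formula gives a central angle δ ≈ 2.484 rad (142.3°) between the endpoints. The total great-circle distance is δ·R ≈ 2.484 × 6371 ≈ 15823 km, so the target fraction is f = 5000/15823 ≈ 0.316.
Interpolate at f ≈ 0.316 with slerp weights a = sin((1−f)δ)/sin δ ≈ 1.622, b = sin(fδ)/sin δ ≈ 1.156.
p = a·p₁ + b·p₂ ≈ (0.672, -0.364, 0.644); φ = arcsin(p_z) ≈ 40.12°, λ = atan2(p_y, p_x) ≈ -28.44°.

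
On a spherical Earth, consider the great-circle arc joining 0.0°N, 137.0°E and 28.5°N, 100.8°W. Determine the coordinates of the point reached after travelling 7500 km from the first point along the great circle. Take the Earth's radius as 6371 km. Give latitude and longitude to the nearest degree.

From cos δ = sin φ₁ sin φ₂ + cos φ₁ cos φ₂ cos Δλ, the central angle is δ ≈ 2.058 rad (117.9°). The total great-circle distance is δ·R ≈ 2.058 × 6371 ≈ 13113 km, so the target fraction is f = 7500/13113 ≈ 0.572.
Interpolate at f ≈ 0.572 with slerp weights a = sin((1−f)δ)/sin δ ≈ 0.873, b = sin(fδ)/sin δ ≈ 1.045.
p = a·p₁ + b·p₂ ≈ (-0.811, -0.307, 0.499); φ = arcsin(p_z) ≈ 29.92°, λ = atan2(p_y, p_x) ≈ -159.26°.

≈ 30°N, 159°W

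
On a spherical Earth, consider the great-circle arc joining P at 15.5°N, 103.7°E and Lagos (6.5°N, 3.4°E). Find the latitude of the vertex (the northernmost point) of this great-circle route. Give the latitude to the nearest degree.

The great circle lies in the plane with unit normal n̂ = (p₁ × p₂)/|p₁ × p₂|.
Here n̂_z ≈ -0.952; the vertex latitude is φ_max = arccos|n̂_z| ≈ 17.9°.
Check via Clairaut: cos φ_max = |cos φ₁| · sin C = cos(15.5°)·sin(80.9°) ≈ 0.952, again giving ≈ 17.9°.

≈ 18°N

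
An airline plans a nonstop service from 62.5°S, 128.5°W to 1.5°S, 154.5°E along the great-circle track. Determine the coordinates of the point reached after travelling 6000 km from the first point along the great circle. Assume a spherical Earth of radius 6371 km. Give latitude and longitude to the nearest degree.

≈ 27°S, 169°E

From cos δ = sin φ₁ sin φ₂ + cos φ₁ cos φ₂ cos Δλ, the central angle is δ ≈ 1.443 rad (82.7°). The total great-circle distance is δ·R ≈ 1.443 × 6371 ≈ 9196 km, so the target fraction is f = 6000/9196 ≈ 0.652.
Interpolate at f ≈ 0.652 with slerp weights a = sin((1−f)δ)/sin δ ≈ 0.485, b = sin(fδ)/sin δ ≈ 0.815.
p = a·p₁ + b·p₂ ≈ (-0.875, 0.176, -0.451); φ = arcsin(p_z) ≈ -26.83°, λ = atan2(p_y, p_x) ≈ 168.65°.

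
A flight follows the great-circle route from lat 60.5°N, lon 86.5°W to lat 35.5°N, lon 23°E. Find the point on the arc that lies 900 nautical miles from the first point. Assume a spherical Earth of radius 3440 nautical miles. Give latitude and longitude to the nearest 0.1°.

Write both endpoints as unit vectors p₁, p₂ with components (cos φ cos λ, cos φ sin λ, sin φ).
The central angle between the endpoints is δ = arccos(p₁·p₂) ≈ 1.190 rad (68.2°). The total great-circle distance is δ·R ≈ 1.190 × 3440 ≈ 4094 nmi, so the target fraction is f = 900/4094 ≈ 0.220.
Interpolate at f ≈ 0.220 with slerp weights a = sin((1−f)δ)/sin δ ≈ 0.862, b = sin(fδ)/sin δ ≈ 0.279.
p = a·p₁ + b·p₂ ≈ (0.235, -0.335, 0.912); φ = arcsin(p_z) ≈ 65.84°, λ = atan2(p_y, p_x) ≈ -55.01°.

≈ lat 65.8°N, lon 55.0°W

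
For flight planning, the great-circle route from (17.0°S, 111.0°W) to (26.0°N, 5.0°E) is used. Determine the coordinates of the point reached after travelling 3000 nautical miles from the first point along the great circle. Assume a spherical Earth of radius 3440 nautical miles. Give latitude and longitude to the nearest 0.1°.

≈ (4.0°N, 65.1°W)

Write both endpoints as unit vectors p₁, p₂ with components (cos φ cos λ, cos φ sin λ, sin φ).
The central angle between the endpoints is δ = arccos(p₁·p₂) ≈ 2.100 rad (120.3°). The total great-circle distance is δ·R ≈ 2.100 × 3440 ≈ 7224 nmi, so the target fraction is f = 3000/7224 ≈ 0.415.
Interpolate at f ≈ 0.415 with slerp weights a = sin((1−f)δ)/sin δ ≈ 1.091, b = sin(fδ)/sin δ ≈ 0.887.
p = a·p₁ + b·p₂ ≈ (0.420, -0.905, 0.070); φ = arcsin(p_z) ≈ 4.01°, λ = atan2(p_y, p_x) ≈ -65.08°.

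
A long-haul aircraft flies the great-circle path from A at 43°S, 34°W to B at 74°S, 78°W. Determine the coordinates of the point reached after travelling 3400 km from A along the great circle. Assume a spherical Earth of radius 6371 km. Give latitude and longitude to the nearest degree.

Write both endpoints as unit vectors p₁, p₂ with components (cos φ cos λ, cos φ sin λ, sin φ).
The central angle between the endpoints is δ = arccos(p₁·p₂) ≈ 0.643 rad (36.8°). The total great-circle distance is δ·R ≈ 0.643 × 6371 ≈ 4093 km, so the target fraction is f = 3400/4093 ≈ 0.831.
Interpolate at f ≈ 0.831 with slerp weights a = sin((1−f)δ)/sin δ ≈ 0.181, b = sin(fδ)/sin δ ≈ 0.849.
p = a·p₁ + b·p₂ ≈ (0.159, -0.303, -0.940); φ = arcsin(p_z) ≈ -70.00°, λ = atan2(p_y, p_x) ≈ -62.38°.

≈ 70°S, 62°W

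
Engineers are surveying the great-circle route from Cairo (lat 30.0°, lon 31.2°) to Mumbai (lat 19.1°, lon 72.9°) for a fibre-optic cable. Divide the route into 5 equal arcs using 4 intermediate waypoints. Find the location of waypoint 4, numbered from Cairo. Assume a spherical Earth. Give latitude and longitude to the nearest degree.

From cos δ = sin φ₁ sin φ₂ + cos φ₁ cos φ₂ cos Δλ, the central angle is δ ≈ 0.685 rad (39.2°).
Interpolate at f = 4/5 with slerp weights a = sin((1−f)δ)/sin δ ≈ 0.216, b = sin(fδ)/sin δ ≈ 0.823.
p = a·p₁ + b·p₂ ≈ (0.389, 0.841, 0.377); φ = arcsin(p_z) ≈ 22.17°, λ = atan2(p_y, p_x) ≈ 65.18°.

≈ lat 22°, lon 65°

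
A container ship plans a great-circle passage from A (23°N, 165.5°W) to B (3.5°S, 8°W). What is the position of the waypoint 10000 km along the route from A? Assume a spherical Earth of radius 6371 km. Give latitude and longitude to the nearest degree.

Write both endpoints as unit vectors p₁, p₂ with components (cos φ cos λ, cos φ sin λ, sin φ).
The central angle between the endpoints is δ = arccos(p₁·p₂) ≈ 2.632 rad (150.8°). The total great-circle distance is δ·R ≈ 2.632 × 6371 ≈ 16765 km, so the target fraction is f = 10000/16765 ≈ 0.596.
Interpolate at f ≈ 0.596 with slerp weights a = sin((1−f)δ)/sin δ ≈ 1.789, b = sin(fδ)/sin δ ≈ 2.048.
p = a·p₁ + b·p₂ ≈ (0.430, -0.697, 0.574); φ = arcsin(p_z) ≈ 35.02°, λ = atan2(p_y, p_x) ≈ -58.29°.

≈ (35°N, 58°W)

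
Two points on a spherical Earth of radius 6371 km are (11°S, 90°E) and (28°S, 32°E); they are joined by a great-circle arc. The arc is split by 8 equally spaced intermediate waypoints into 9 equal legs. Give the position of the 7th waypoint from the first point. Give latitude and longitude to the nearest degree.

Write both endpoints as unit vectors p₁, p₂ with components (cos φ cos λ, cos φ sin λ, sin φ).
The central angle between the endpoints is δ = arccos(p₁·p₂) ≈ 0.990 rad (56.7°).
Interpolate at f = 7/9 with slerp weights a = sin((1−f)δ)/sin δ ≈ 0.261, b = sin(fδ)/sin δ ≈ 0.833.
p = a·p₁ + b·p₂ ≈ (0.623, 0.646, -0.441); φ = arcsin(p_z) ≈ -26.15°, λ = atan2(p_y, p_x) ≈ 46.01°.

≈ (26°S, 46°E)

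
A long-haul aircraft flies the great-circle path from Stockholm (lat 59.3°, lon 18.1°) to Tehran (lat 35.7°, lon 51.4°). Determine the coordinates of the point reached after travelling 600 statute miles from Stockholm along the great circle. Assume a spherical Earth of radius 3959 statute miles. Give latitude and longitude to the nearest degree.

≈ lat 54°, lon 31°

From cos δ = sin φ₁ sin φ₂ + cos φ₁ cos φ₂ cos Δλ, the central angle is δ ≈ 0.558 rad (32.0°). The total great-circle distance is δ·R ≈ 0.558 × 3959 ≈ 2209 mi, so the target fraction is f = 600/2209 ≈ 0.272.
Interpolate at f ≈ 0.272 with slerp weights a = sin((1−f)δ)/sin δ ≈ 0.747, b = sin(fδ)/sin δ ≈ 0.285.
p = a·p₁ + b·p₂ ≈ (0.507, 0.299, 0.808); φ = arcsin(p_z) ≈ 53.94°, λ = atan2(p_y, p_x) ≈ 30.57°.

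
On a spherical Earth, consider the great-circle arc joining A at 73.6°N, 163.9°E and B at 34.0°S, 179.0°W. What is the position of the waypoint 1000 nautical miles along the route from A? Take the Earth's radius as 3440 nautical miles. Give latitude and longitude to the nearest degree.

Convert each endpoint to a unit vector on the sphere (x = cos φ cos λ, y = cos φ sin λ, z = sin φ).
The central angle between the endpoints is δ = arccos(p₁·p₂) ≈ 1.889 rad (108.2°). The total great-circle distance is δ·R ≈ 1.889 × 3440 ≈ 6498 nmi, so the target fraction is f = 1000/6498 ≈ 0.154.
Interpolate at f ≈ 0.154 with slerp weights a = sin((1−f)δ)/sin δ ≈ 1.052, b = sin(fδ)/sin δ ≈ 0.302.
p = a·p₁ + b·p₂ ≈ (-0.536, 0.078, 0.841); φ = arcsin(p_z) ≈ 57.23°, λ = atan2(p_y, p_x) ≈ 171.71°.

≈ 57°N, 172°E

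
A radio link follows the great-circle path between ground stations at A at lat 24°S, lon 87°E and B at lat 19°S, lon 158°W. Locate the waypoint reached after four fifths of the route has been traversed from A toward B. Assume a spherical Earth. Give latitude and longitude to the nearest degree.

≈ lat 29°S, lon 178°W

Convert each endpoint to a unit vector on the sphere (x = cos φ cos λ, y = cos φ sin λ, z = sin φ).
The central angle between the endpoints is δ = arccos(p₁·p₂) ≈ 1.806 rad (103.5°).
Interpolate at f = 4/5 with slerp weights a = sin((1−f)δ)/sin δ ≈ 0.363, b = sin(fδ)/sin δ ≈ 1.020.
p = a·p₁ + b·p₂ ≈ (-0.877, -0.030, -0.480); φ = arcsin(p_z) ≈ -28.68°, λ = atan2(p_y, p_x) ≈ -178.05°.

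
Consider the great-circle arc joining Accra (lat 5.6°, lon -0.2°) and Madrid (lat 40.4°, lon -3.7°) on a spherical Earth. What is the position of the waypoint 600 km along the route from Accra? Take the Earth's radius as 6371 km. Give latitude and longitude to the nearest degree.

From cos δ = sin φ₁ sin φ₂ + cos φ₁ cos φ₂ cos Δλ, the central angle is δ ≈ 0.610 rad (34.9°). The total great-circle distance is δ·R ≈ 0.610 × 6371 ≈ 3885 km, so the target fraction is f = 600/3885 ≈ 0.154.
Interpolate at f ≈ 0.154 with slerp weights a = sin((1−f)δ)/sin δ ≈ 0.861, b = sin(fδ)/sin δ ≈ 0.164.
p = a·p₁ + b·p₂ ≈ (0.982, -0.011, 0.190); φ = arcsin(p_z) ≈ 10.98°, λ = atan2(p_y, p_x) ≈ -0.65°.

≈ lat 11°, lon -1°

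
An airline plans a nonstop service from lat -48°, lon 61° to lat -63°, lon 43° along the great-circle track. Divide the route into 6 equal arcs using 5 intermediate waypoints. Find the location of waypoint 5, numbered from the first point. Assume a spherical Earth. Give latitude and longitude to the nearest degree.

≈ lat -61°, lon 47°

Convert each endpoint to a unit vector on the sphere (x = cos φ cos λ, y = cos φ sin λ, z = sin φ).
The central angle between the endpoints is δ = arccos(p₁·p₂) ≈ 0.314 rad (18.0°).
Interpolate at f = 5/6 with slerp weights a = sin((1−f)δ)/sin δ ≈ 0.169, b = sin(fδ)/sin δ ≈ 0.838.
p = a·p₁ + b·p₂ ≈ (0.333, 0.358, -0.872); φ = arcsin(p_z) ≈ -60.71°, λ = atan2(p_y, p_x) ≈ 47.10°.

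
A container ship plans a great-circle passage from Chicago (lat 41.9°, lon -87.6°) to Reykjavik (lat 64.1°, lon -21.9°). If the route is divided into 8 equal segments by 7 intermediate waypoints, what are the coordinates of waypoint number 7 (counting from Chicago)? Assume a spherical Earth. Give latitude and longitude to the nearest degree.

≈ lat 64°, lon -34°

Convert each endpoint to a unit vector on the sphere (x = cos φ cos λ, y = cos φ sin λ, z = sin φ).
The central angle between the endpoints is δ = arccos(p₁·p₂) ≈ 0.746 rad (42.7°).
Interpolate at f = 7/8 with slerp weights a = sin((1−f)δ)/sin δ ≈ 0.137, b = sin(fδ)/sin δ ≈ 0.895.
p = a·p₁ + b·p₂ ≈ (0.367, -0.248, 0.897); φ = arcsin(p_z) ≈ 63.72°, λ = atan2(p_y, p_x) ≈ -34.03°.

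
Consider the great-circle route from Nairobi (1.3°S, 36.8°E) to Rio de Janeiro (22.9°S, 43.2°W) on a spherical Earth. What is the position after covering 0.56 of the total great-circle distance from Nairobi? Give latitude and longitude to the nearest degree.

The haversine formula gives a central angle δ ≈ 1.401 rad (80.3°) between the endpoints.
Interpolate at f = 0.56 with slerp weights a = sin((1−f)δ)/sin δ ≈ 0.587, b = sin(fδ)/sin δ ≈ 0.717.
p = a·p₁ + b·p₂ ≈ (0.951, -0.101, -0.292); φ = arcsin(p_z) ≈ -16.99°, λ = atan2(p_y, p_x) ≈ -6.05°.

≈ (17°S, 6°W)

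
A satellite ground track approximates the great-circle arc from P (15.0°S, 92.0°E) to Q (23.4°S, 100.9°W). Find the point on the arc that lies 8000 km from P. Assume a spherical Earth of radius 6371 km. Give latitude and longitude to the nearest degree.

Convert each endpoint to a unit vector on the sphere (x = cos φ cos λ, y = cos φ sin λ, z = sin φ).
The central angle between the endpoints is δ = arccos(p₁·p₂) ≈ 2.436 rad (139.6°). The total great-circle distance is δ·R ≈ 2.436 × 6371 ≈ 15521 km, so the target fraction is f = 8000/15521 ≈ 0.515.
Interpolate at f ≈ 0.515 with slerp weights a = sin((1−f)δ)/sin δ ≈ 1.426, b = sin(fδ)/sin δ ≈ 1.466.
p = a·p₁ + b·p₂ ≈ (-0.303, 0.055, -0.952); φ = arcsin(p_z) ≈ -72.09°, λ = atan2(p_y, p_x) ≈ 169.63°.

≈ (72°S, 170°E)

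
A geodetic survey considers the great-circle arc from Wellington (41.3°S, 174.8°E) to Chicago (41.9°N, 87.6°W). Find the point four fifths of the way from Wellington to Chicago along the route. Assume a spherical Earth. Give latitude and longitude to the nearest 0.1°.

≈ 27.3°N, 111.2°W

Convert each endpoint to a unit vector on the sphere (x = cos φ cos λ, y = cos φ sin λ, z = sin φ).
The central angle between the endpoints is δ = arccos(p₁·p₂) ≈ 2.111 rad (121.0°).
Interpolate at f = 4/5 with slerp weights a = sin((1−f)δ)/sin δ ≈ 0.478, b = sin(fδ)/sin δ ≈ 1.158.
p = a·p₁ + b·p₂ ≈ (-0.322, -0.829, 0.458); φ = arcsin(p_z) ≈ 27.26°, λ = atan2(p_y, p_x) ≈ -111.21°.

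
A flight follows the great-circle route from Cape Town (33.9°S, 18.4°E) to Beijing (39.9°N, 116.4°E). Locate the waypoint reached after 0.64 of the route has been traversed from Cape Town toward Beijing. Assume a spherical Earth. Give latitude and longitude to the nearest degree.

≈ 16°N, 77°E

From cos δ = sin φ₁ sin φ₂ + cos φ₁ cos φ₂ cos Δλ, the central angle is δ ≈ 2.034 rad (116.5°).
Interpolate at f = 0.64 with slerp weights a = sin((1−f)δ)/sin δ ≈ 0.747, b = sin(fδ)/sin δ ≈ 1.077.
p = a·p₁ + b·p₂ ≈ (0.221, 0.936, 0.274); φ = arcsin(p_z) ≈ 15.92°, λ = atan2(p_y, p_x) ≈ 76.72°.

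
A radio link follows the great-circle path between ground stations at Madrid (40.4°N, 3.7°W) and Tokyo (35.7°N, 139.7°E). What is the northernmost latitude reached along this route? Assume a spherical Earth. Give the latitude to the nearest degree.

≈ 68°N

The great circle lies in the plane with unit normal n̂ = (p₁ × p₂)/|p₁ × p₂|.
Here n̂_z ≈ +0.371; the vertex latitude is φ_max = arccos|n̂_z| ≈ 68.2°.
Check via Clairaut: cos φ_max = |cos φ₁| · sin C = cos(40.4°)·sin(29.2°) ≈ 0.371, again giving ≈ 68.2°.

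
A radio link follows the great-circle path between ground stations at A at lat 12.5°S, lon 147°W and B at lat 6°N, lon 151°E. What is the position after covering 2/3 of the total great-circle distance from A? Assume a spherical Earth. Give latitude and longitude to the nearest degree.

≈ lat 1°S, lon 171°E

Convert each endpoint to a unit vector on the sphere (x = cos φ cos λ, y = cos φ sin λ, z = sin φ).
The central angle between the endpoints is δ = arccos(p₁·p₂) ≈ 1.123 rad (64.3°).
Interpolate at f = 2/3 with slerp weights a = sin((1−f)δ)/sin δ ≈ 0.406, b = sin(fδ)/sin δ ≈ 0.755.
p = a·p₁ + b·p₂ ≈ (-0.989, 0.148, -0.009); φ = arcsin(p_z) ≈ -0.51°, λ = atan2(p_y, p_x) ≈ 171.47°.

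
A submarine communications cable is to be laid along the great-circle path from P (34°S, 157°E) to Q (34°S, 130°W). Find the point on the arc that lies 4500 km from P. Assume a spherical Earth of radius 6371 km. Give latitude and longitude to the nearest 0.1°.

≈ (39.1°S, 152.4°W)

Convert each endpoint to a unit vector on the sphere (x = cos φ cos λ, y = cos φ sin λ, z = sin φ).
The central angle between the endpoints is δ = arccos(p₁·p₂) ≈ 1.031 rad (59.1°). The total great-circle distance is δ·R ≈ 1.031 × 6371 ≈ 6571 km, so the target fraction is f = 4500/6571 ≈ 0.685.
Interpolate at f ≈ 0.685 with slerp weights a = sin((1−f)δ)/sin δ ≈ 0.372, b = sin(fδ)/sin δ ≈ 0.756.
p = a·p₁ + b·p₂ ≈ (-0.687, -0.360, -0.631); φ = arcsin(p_z) ≈ -39.13°, λ = atan2(p_y, p_x) ≈ -152.36°.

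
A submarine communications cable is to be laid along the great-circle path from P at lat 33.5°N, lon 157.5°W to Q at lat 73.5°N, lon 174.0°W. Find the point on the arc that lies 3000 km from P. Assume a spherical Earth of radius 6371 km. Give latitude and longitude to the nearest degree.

Convert each endpoint to a unit vector on the sphere (x = cos φ cos λ, y = cos φ sin λ, z = sin φ).
The central angle between the endpoints is δ = arccos(p₁·p₂) ≈ 0.713 rad (40.9°). The total great-circle distance is δ·R ≈ 0.713 × 6371 ≈ 4544 km, so the target fraction is f = 3000/4544 ≈ 0.660.
Interpolate at f ≈ 0.660 with slerp weights a = sin((1−f)δ)/sin δ ≈ 0.367, b = sin(fδ)/sin δ ≈ 0.693.
p = a·p₁ + b·p₂ ≈ (-0.478, -0.138, 0.867); φ = arcsin(p_z) ≈ 60.15°, λ = atan2(p_y, p_x) ≈ -163.95°.

≈ lat 60°N, lon 164°W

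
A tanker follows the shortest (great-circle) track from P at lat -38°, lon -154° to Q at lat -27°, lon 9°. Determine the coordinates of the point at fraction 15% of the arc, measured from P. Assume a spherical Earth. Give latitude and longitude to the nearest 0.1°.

≈ lat -54.0°, lon -145.9°

From cos δ = sin φ₁ sin φ₂ + cos φ₁ cos φ₂ cos Δλ, the central angle is δ ≈ 1.974 rad (113.1°).
Interpolate at f = 0.15 with slerp weights a = sin((1−f)δ)/sin δ ≈ 1.081, b = sin(fδ)/sin δ ≈ 0.317.
p = a·p₁ + b·p₂ ≈ (-0.486, -0.329, -0.809); φ = arcsin(p_z) ≈ -54.03°, λ = atan2(p_y, p_x) ≈ -145.91°.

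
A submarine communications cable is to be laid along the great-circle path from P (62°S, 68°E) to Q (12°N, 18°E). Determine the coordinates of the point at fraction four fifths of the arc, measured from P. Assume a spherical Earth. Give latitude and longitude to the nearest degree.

Write both endpoints as unit vectors p₁, p₂ with components (cos φ cos λ, cos φ sin λ, sin φ).
The central angle between the endpoints is δ = arccos(p₁·p₂) ≈ 1.459 rad (83.6°).
Interpolate at f = 4/5 with slerp weights a = sin((1−f)δ)/sin δ ≈ 0.289, b = sin(fδ)/sin δ ≈ 0.925.
p = a·p₁ + b·p₂ ≈ (0.912, 0.406, -0.063); φ = arcsin(p_z) ≈ -3.62°, λ = atan2(p_y, p_x) ≈ 23.99°.

≈ (4°S, 24°E)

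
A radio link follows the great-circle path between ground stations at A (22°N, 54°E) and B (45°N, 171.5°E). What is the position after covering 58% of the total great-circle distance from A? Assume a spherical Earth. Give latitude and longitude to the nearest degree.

Convert each endpoint to a unit vector on the sphere (x = cos φ cos λ, y = cos φ sin λ, z = sin φ).
The central angle between the endpoints is δ = arccos(p₁·p₂) ≈ 1.609 rad (92.2°).
Interpolate at f = 0.58 with slerp weights a = sin((1−f)δ)/sin δ ≈ 0.626, b = sin(fδ)/sin δ ≈ 0.804.
p = a·p₁ + b·p₂ ≈ (-0.221, 0.553, 0.803); φ = arcsin(p_z) ≈ 53.41°, λ = atan2(p_y, p_x) ≈ 111.78°.

≈ (53°N, 112°E)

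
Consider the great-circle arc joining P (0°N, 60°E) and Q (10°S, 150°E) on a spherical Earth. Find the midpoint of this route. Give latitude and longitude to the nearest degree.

The haversine formula gives a central angle δ ≈ 1.571 rad (90.0°) between the endpoints.
Interpolate at f = 1/2 with slerp weights a = sin((1−f)δ)/sin δ ≈ 0.707, b = sin(fδ)/sin δ ≈ 0.707.
p = a·p₁ + b·p₂ ≈ (-0.250, 0.961, -0.123); φ = arcsin(p_z) ≈ -7.05°, λ = atan2(p_y, p_x) ≈ 104.56°.

≈ (7°S, 105°E)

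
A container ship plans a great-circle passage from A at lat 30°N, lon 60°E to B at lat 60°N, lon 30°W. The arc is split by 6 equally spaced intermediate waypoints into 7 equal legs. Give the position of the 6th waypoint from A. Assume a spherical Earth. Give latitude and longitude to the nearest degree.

≈ lat 61°N, lon 11°W

Write both endpoints as unit vectors p₁, p₂ with components (cos φ cos λ, cos φ sin λ, sin φ).
The central angle between the endpoints is δ = arccos(p₁·p₂) ≈ 1.123 rad (64.3°).
Interpolate at f = 6/7 with slerp weights a = sin((1−f)δ)/sin δ ≈ 0.177, b = sin(fδ)/sin δ ≈ 0.910.
p = a·p₁ + b·p₂ ≈ (0.471, -0.095, 0.877); φ = arcsin(p_z) ≈ 61.29°, λ = atan2(p_y, p_x) ≈ -11.37°.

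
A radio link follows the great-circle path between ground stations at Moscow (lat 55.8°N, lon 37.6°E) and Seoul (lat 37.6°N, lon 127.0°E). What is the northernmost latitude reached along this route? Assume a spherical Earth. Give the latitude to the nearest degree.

≈ 59°N

The great circle lies in the plane with unit normal n̂ = (p₁ × p₂)/|p₁ × p₂|.
Here n̂_z ≈ +0.517; the vertex latitude is φ_max = arccos|n̂_z| ≈ 58.8°.
Check via Clairaut: cos φ_max = |cos φ₁| · sin C = cos(55.8°)·sin(67.0°) ≈ 0.517, again giving ≈ 58.8°.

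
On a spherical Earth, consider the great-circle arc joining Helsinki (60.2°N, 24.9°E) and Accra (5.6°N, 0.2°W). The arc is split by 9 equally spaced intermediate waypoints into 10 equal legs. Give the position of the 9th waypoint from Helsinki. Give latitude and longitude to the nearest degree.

Write both endpoints as unit vectors p₁, p₂ with components (cos φ cos λ, cos φ sin λ, sin φ).
The central angle between the endpoints is δ = arccos(p₁·p₂) ≈ 1.009 rad (57.8°).
Interpolate at f = 9/10 with slerp weights a = sin((1−f)δ)/sin δ ≈ 0.119, b = sin(fδ)/sin δ ≈ 0.932.
p = a·p₁ + b·p₂ ≈ (0.981, 0.022, 0.194); φ = arcsin(p_z) ≈ 11.20°, λ = atan2(p_y, p_x) ≈ 1.27°.

≈ 11°N, 1°E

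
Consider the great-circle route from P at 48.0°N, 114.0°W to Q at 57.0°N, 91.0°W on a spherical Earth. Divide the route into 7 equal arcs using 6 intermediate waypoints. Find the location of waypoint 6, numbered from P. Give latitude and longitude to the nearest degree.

Write both endpoints as unit vectors p₁, p₂ with components (cos φ cos λ, cos φ sin λ, sin φ).
The central angle between the endpoints is δ = arccos(p₁·p₂) ≈ 0.288 rad (16.5°).
Interpolate at f = 6/7 with slerp weights a = sin((1−f)δ)/sin δ ≈ 0.145, b = sin(fδ)/sin δ ≈ 0.860.
p = a·p₁ + b·p₂ ≈ (-0.048, -0.557, 0.829); φ = arcsin(p_z) ≈ 56.01°, λ = atan2(p_y, p_x) ≈ -94.88°.

≈ 56°N, 95°W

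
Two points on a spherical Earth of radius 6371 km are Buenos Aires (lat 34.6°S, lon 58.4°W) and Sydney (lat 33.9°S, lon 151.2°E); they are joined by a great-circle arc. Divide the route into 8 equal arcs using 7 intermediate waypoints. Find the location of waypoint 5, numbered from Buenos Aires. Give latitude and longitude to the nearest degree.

≈ lat 65°S, lon 168°W

Convert each endpoint to a unit vector on the sphere (x = cos φ cos λ, y = cos φ sin λ, z = sin φ).
The central angle between the endpoints is δ = arccos(p₁·p₂) ≈ 1.852 rad (106.1°).
Interpolate at f = 5/8 with slerp weights a = sin((1−f)δ)/sin δ ≈ 0.666, b = sin(fδ)/sin δ ≈ 0.953.
p = a·p₁ + b·p₂ ≈ (-0.406, -0.086, -0.910); φ = arcsin(p_z) ≈ -65.48°, λ = atan2(p_y, p_x) ≈ -168.06°.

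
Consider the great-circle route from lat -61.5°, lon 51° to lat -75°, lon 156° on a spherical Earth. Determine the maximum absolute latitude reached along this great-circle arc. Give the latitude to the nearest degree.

≈ -78°

The great circle lies in the plane with unit normal n̂ = (p₁ × p₂)/|p₁ × p₂|.
Here n̂_z ≈ +0.207; the vertex latitude is φ_max = arccos|n̂_z| ≈ 78.1°.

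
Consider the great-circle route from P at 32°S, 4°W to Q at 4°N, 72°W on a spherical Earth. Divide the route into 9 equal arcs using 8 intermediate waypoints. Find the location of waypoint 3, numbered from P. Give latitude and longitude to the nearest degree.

Convert each endpoint to a unit vector on the sphere (x = cos φ cos λ, y = cos φ sin λ, z = sin φ).
The central angle between the endpoints is δ = arccos(p₁·p₂) ≈ 1.287 rad (73.7°).
Interpolate at f = 3/9 with slerp weights a = sin((1−f)δ)/sin δ ≈ 0.788, b = sin(fδ)/sin δ ≈ 0.433.
p = a·p₁ + b·p₂ ≈ (0.800, -0.458, -0.387); φ = arcsin(p_z) ≈ -22.79°, λ = atan2(p_y, p_x) ≈ -29.77°.

≈ 23°S, 30°W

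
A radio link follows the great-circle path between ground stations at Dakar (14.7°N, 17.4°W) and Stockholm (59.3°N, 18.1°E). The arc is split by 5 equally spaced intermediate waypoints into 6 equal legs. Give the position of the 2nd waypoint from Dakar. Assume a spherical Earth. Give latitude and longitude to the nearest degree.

Write both endpoints as unit vectors p₁, p₂ with components (cos φ cos λ, cos φ sin λ, sin φ).
The central angle between the endpoints is δ = arccos(p₁·p₂) ≈ 0.902 rad (51.7°).
Interpolate at f = 2/6 with slerp weights a = sin((1−f)δ)/sin δ ≈ 0.721, b = sin(fδ)/sin δ ≈ 0.377.
p = a·p₁ + b·p₂ ≈ (0.849, -0.149, 0.508); φ = arcsin(p_z) ≈ 30.50°, λ = atan2(p_y, p_x) ≈ -9.94°.

≈ 30°N, 10°W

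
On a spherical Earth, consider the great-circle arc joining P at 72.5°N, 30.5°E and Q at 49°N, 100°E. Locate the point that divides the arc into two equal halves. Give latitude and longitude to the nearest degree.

≈ 65°N, 80°E

The haversine formula gives a central angle δ ≈ 0.662 rad (37.9°) between the endpoints.
Interpolate at f = 1/2 with slerp weights a = sin((1−f)δ)/sin δ ≈ 0.529, b = sin(fδ)/sin δ ≈ 0.529.
p = a·p₁ + b·p₂ ≈ (0.077, 0.422, 0.903); φ = arcsin(p_z) ≈ 64.58°, λ = atan2(p_y, p_x) ≈ 79.70°.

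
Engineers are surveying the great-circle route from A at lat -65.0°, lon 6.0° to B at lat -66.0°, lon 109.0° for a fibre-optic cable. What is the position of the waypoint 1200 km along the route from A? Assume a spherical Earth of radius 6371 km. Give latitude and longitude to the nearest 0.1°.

≈ lat -71.9°, lon 28.9°

The haversine formula gives a central angle δ ≈ 0.661 rad (37.9°) between the endpoints. The total great-circle distance is δ·R ≈ 0.661 × 6371 ≈ 4212 km, so the target fraction is f = 1200/4212 ≈ 0.285.
Interpolate at f ≈ 0.285 with slerp weights a = sin((1−f)δ)/sin δ ≈ 0.742, b = sin(fδ)/sin δ ≈ 0.305.
p = a·p₁ + b·p₂ ≈ (0.271, 0.150, -0.951); φ = arcsin(p_z) ≈ -71.94°, λ = atan2(p_y, p_x) ≈ 28.94°.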